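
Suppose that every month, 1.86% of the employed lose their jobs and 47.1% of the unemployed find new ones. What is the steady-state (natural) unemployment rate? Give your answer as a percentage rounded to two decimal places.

Steady-state unemployment rate ≈ 3.80%.

At steady state the flows balance: s·E = f·U, so U/(E+U) = s/(s+f).
u* = 1.86 / (1.86 + 47.1) = 1.86 / 48.96 = 3.80%.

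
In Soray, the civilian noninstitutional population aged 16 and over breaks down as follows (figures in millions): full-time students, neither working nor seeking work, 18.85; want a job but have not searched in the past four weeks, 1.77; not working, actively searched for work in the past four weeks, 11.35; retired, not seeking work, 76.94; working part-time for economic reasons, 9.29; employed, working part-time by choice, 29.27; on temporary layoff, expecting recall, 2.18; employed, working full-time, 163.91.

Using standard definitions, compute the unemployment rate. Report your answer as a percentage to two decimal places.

Employed = 9.29 + 29.27 + 163.91 = 202.47 million (anyone who worked, including part-time for economic reasons, counts as employed).
Unemployed = 11.35 + 2.18 = 13.53 million (jobless and actively searching, or on temporary layoff).
Labor force = 202.47 + 13.53 = 216.00 million.
Unemployment rate = 13.53 / 216.00 = 6.26%.

Unemployment rate ≈ 6.26%.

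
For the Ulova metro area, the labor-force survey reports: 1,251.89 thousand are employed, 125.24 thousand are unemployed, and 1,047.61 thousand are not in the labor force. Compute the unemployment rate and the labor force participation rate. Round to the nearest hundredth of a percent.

Unemployment rate ≈ 9.09%; labor force participation rate ≈ 56.79%.

Labor force = employed + unemployed = 1,251.89 + 125.24 = 1,377.13 thousand.
Working-age population = 1,377.13 + 1,047.61 = 2,424.74 thousand.
Unemployment rate = 125.24 / 1,377.13 = 9.09%.
Labor force participation rate = 1,377.13 / 2,424.74 = 56.79%.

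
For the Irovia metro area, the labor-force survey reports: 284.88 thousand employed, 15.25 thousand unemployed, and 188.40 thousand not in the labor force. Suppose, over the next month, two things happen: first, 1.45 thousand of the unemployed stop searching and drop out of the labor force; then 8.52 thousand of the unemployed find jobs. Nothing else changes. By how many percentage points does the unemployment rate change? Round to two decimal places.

Initially, labor force = 284.88 + 15.25 = 300.13 thousand, so u = 15.25/300.13 = 5.08%.
After the first change, unemployed and labor force both fall by 1.45 → E = 284.88, U = 13.80, labor force = 298.68 thousand.
After the second change, unemployed falls and employed rises by 8.52; labor force unchanged → E = 293.40, U = 5.28, labor force = 298.68 thousand.
New unemployment rate = 5.28 / 298.68 = 1.77%.
Change = 1.77% − 5.08% = −3.31 percentage points.

The unemployment rate changes by −3.31 percentage points.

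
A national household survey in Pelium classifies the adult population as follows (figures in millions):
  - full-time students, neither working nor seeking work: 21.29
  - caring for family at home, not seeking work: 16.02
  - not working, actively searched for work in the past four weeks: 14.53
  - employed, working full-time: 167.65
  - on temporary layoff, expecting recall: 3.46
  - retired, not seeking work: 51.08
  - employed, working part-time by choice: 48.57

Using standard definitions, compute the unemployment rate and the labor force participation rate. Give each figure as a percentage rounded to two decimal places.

Unemployment rate ≈ 7.68%; labor force participation rate ≈ 72.60%.

Employed = 167.65 + 48.57 = 216.22 million.
Unemployed = 14.53 + 3.46 = 17.99 million (jobless and actively searching, or on temporary layoff).
Labor force = 216.22 + 17.99 = 234.21 million.
Not in labor force = 21.29 + 16.02 + 51.08 = 88.39 million (those not working and not actively searching are outside the labor force).
Civilian working-age population = 234.21 + 88.39 = 322.60 million.
Unemployment rate = 17.99 / 234.21 = 7.68%.
Labor force participation rate = 234.21 / 322.60 = 72.60%.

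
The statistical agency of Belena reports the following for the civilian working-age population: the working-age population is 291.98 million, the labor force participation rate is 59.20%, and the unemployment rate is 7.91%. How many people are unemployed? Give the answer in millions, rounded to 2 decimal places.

About 13.67 million are unemployed.

Labor force = 0.5920 × 291.98 = 172.85 million.
Unemployed = 0.0791 × 172.85 ≈ 13.67 million.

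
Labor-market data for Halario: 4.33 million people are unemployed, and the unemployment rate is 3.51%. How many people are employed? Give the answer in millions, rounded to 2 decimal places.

Labor force = U / u = 4.33 / 0.0351 ≈ 123.36 million.
Employed = labor force − unemployed = 123.36 − 4.33 = 119.03 million.

About 119.03 million are employed.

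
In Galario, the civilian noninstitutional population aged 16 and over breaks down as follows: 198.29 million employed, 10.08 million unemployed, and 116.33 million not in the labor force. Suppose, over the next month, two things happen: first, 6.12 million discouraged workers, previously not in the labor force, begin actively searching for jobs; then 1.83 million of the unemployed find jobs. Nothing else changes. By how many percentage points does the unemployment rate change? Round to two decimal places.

Initially, labor force = 198.29 + 10.08 = 208.37 million, so u = 10.08/208.37 = 4.84%.
After the first change, unemployed and labor force both rise by 6.12 → E = 198.29, U = 16.20, labor force = 214.49 million.
After the second change, unemployed falls and employed rises by 1.83; labor force unchanged → E = 200.12, U = 14.37, labor force = 214.49 million.
New unemployment rate = 14.37 / 214.49 = 6.70%.
Change = 6.70% − 4.84% = +1.86 percentage points.

The unemployment rate changes by +1.86 percentage points.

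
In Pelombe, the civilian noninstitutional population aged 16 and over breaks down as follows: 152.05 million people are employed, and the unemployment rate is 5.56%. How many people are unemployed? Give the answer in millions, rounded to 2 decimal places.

Let U be the number unemployed. The labor force is E + U, and U/(E+U) = 0.0556.
So U = 0.0556 × 152.05 / (1 − 0.0556) = 8.4540 / 0.9444 ≈ 8.95 million.

About 8.95 million are unemployed.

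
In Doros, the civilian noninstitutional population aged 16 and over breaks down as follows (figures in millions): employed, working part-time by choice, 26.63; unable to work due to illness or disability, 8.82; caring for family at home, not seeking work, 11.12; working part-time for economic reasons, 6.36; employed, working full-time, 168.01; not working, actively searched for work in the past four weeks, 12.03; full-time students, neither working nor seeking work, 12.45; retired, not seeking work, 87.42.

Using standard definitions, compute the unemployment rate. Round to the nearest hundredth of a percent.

Employed = 26.63 + 6.36 + 168.01 = 201.00 million (anyone who worked, including part-time for economic reasons, counts as employed).
Unemployed = 12.03 million.
Labor force = 201.00 + 12.03 = 213.03 million.
Unemployment rate = 12.03 / 213.03 = 5.65%.

Unemployment rate ≈ 5.65%.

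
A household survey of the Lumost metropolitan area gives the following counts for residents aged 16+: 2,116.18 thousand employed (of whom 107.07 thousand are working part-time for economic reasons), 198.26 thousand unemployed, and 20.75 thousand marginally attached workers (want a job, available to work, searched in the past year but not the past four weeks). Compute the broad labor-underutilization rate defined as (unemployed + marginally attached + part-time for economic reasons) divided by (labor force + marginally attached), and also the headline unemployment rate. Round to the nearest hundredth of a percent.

Labor force = 2,116.18 + 198.26 = 2,314.44 thousand.
Numerator = 198.26 + 20.75 + 107.07 = 326.08 thousand.
Denominator = 2,314.44 + 20.75 = 2,335.19 thousand.
Broad rate = 326.08 / 2,335.19 = 13.96%.
Headline unemployment rate = 198.26 / 2,314.44 = 8.57%.

Broad underutilization rate ≈ 13.96%; headline unemployment rate ≈ 8.57%.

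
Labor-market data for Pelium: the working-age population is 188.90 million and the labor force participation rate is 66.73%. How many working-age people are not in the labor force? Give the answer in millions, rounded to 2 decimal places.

Share not in the labor force = 1 − 0.6673 = 0.3327.
Not in labor force = 0.3327 × 188.90 ≈ 62.85 million.

About 62.85 million are not in the labor force.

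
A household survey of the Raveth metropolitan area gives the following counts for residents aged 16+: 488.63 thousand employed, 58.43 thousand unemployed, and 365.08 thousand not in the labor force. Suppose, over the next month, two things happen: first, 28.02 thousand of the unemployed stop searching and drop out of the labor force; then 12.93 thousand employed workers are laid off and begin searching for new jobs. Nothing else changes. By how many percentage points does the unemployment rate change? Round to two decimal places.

Initially, labor force = 488.63 + 58.43 = 547.06 thousand, so u = 58.43/547.06 = 10.68%.
After the first change, unemployed and labor force both fall by 28.02 → E = 488.63, U = 30.41, labor force = 519.04 thousand.
After the second change, employed falls and unemployed rises by 12.93; labor force unchanged → E = 475.70, U = 43.34, labor force = 519.04 thousand.
New unemployment rate = 43.34 / 519.04 = 8.35%.
Change = 8.35% − 10.68% = −2.33 percentage points.

The unemployment rate changes by −2.33 percentage points.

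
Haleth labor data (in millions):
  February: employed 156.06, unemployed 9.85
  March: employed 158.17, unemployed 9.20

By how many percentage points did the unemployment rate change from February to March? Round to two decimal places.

February: labor force = 156.06 + 9.85 = 165.91; u = 9.85/165.91 = 5.94%.
March: labor force = 158.17 + 9.20 = 167.37; u = 9.20/167.37 = 5.50%.
Change = 5.50% − 5.94% = −0.44 pp.

The unemployment rate changed by −0.44 percentage points.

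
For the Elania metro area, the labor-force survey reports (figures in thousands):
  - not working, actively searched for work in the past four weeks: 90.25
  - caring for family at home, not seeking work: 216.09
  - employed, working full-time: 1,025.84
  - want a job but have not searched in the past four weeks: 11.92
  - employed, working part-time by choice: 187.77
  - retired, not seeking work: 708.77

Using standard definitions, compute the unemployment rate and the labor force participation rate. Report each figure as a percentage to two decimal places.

Unemployment rate ≈ 6.92%; labor force participation rate ≈ 58.19%.

Employed = 1,025.84 + 187.77 = 1,213.61 thousand.
Unemployed = 90.25 thousand.
Labor force = 1,213.61 + 90.25 = 1,303.86 thousand.
Not in labor force = 216.09 + 11.92 + 708.77 = 936.78 thousand (those not working and not actively searching are outside the labor force — including those who want a job but have given up searching).
Civilian working-age population = 1,303.86 + 936.78 = 2,240.64 thousand.
Unemployment rate = 90.25 / 1,303.86 = 6.92%.
Labor force participation rate = 1,303.86 / 2,240.64 = 58.19%.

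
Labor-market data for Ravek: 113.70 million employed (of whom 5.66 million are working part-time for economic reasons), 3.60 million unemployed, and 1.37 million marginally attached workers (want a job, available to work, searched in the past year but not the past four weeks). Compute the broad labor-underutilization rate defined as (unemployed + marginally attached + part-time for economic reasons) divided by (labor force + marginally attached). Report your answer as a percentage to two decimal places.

Labor force = 113.70 + 3.60 = 117.30 million.
Numerator = 3.60 + 1.37 + 5.66 = 10.63 million.
Denominator = 117.30 + 1.37 = 118.67 million.
Broad rate = 10.63 / 118.67 = 8.96%.

Broad underutilization rate ≈ 8.96%.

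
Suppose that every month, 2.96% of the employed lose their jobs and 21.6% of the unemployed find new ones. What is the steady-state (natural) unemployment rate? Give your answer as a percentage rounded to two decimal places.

Steady-state unemployment rate ≈ 12.05%.

At steady state the flows balance: s·E = f·U, so U/(E+U) = s/(s+f).
u* = 2.96 / (2.96 + 21.6) = 2.96 / 24.56 = 12.05%.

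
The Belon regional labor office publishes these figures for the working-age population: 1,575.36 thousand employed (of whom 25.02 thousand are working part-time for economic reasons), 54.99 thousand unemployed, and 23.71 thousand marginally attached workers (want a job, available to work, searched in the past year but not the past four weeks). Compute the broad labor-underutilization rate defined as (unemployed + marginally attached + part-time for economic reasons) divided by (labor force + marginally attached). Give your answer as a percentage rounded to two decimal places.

Labor force = 1,575.36 + 54.99 = 1,630.35 thousand.
Numerator = 54.99 + 23.71 + 25.02 = 103.72 thousand.
Denominator = 1,630.35 + 23.71 = 1,654.06 thousand.
Broad rate = 103.72 / 1,654.06 = 6.27%.

Broad underutilization rate ≈ 6.27%.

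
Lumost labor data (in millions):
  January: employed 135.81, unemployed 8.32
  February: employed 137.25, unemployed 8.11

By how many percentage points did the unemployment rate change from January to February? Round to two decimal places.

The unemployment rate changed by −0.19 percentage points.

January: labor force = 135.81 + 8.32 = 144.13; u = 8.32/144.13 = 5.77%.
February: labor force = 137.25 + 8.11 = 145.36; u = 8.11/145.36 = 5.58%.
Change = 5.58% − 5.77% = −0.19 pp.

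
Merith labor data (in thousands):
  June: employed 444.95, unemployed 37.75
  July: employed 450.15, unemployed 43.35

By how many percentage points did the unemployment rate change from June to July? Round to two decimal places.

June: labor force = 444.95 + 37.75 = 482.70; u = 37.75/482.70 = 7.82%.
July: labor force = 450.15 + 43.35 = 493.50; u = 43.35/493.50 = 8.78%.
Change = 8.78% − 7.82% = +0.96 pp.

The unemployment rate changed by +0.96 percentage points.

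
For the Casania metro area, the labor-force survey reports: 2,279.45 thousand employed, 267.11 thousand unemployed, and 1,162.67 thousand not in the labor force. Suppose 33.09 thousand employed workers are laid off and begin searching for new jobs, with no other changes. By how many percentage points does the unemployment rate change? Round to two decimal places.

Initially, labor force = 2,279.45 + 267.11 = 2,546.56 thousand, so u = 267.11/2,546.56 = 10.49%.
After the change, employed falls and unemployed rises by 33.09; labor force unchanged → E = 2,246.36, U = 300.20, labor force = 2,546.56 thousand.
New unemployment rate = 300.20 / 2,546.56 = 11.79%.
Change = 11.79% − 10.49% = +1.30 percentage points.

The unemployment rate changes by +1.30 percentage points.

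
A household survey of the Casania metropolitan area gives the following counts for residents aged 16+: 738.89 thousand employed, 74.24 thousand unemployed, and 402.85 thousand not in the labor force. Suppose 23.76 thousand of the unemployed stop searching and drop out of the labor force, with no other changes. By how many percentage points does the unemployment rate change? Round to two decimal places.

The unemployment rate changes by −2.74 percentage points.

Initially, labor force = 738.89 + 74.24 = 813.13 thousand, so u = 74.24/813.13 = 9.13%.
After the change, unemployed and labor force both fall by 23.76 → E = 738.89, U = 50.48, labor force = 789.37 thousand.
New unemployment rate = 50.48 / 789.37 = 6.39%.
Change = 6.39% − 9.13% = −2.74 percentage points.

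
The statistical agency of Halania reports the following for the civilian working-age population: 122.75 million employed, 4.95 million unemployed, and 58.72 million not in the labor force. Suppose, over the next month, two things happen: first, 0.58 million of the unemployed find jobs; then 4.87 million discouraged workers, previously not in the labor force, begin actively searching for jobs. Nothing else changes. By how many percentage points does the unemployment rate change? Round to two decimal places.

The unemployment rate changes by +3.09 percentage points.

Initially, labor force = 122.75 + 4.95 = 127.70 million, so u = 4.95/127.70 = 3.88%.
After the first change, unemployed falls and employed rises by 0.58; labor force unchanged → E = 123.33, U = 4.37, labor force = 127.70 million.
After the second change, unemployed and labor force both rise by 4.87 → E = 123.33, U = 9.24, labor force = 132.57 million.
New unemployment rate = 9.24 / 132.57 = 6.97%.
Change = 6.97% − 3.88% = +3.09 percentage points.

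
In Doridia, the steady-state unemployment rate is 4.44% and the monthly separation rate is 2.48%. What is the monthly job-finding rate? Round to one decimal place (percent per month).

From u* = s/(s+f): f = s·(1−u)/u.
f = 2.48 × (1 − 0.0444) / 0.0444 = 2.3699 / 0.0444 ≈ 53.4% per month.

Job-finding rate ≈ 53.4% per month.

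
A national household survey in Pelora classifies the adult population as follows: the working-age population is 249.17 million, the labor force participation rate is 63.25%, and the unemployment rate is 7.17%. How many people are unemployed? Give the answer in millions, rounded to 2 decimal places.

Labor force = 0.6325 × 249.17 = 157.60 million.
Unemployed = 0.0717 × 157.60 ≈ 11.30 million.

About 11.30 million are unemployed.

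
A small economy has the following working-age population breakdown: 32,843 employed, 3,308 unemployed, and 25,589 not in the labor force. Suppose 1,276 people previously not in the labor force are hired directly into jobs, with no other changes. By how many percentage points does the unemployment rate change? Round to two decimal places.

The unemployment rate changes by −0.31 percentage points.

Initially, labor force = 32,843 + 3,308 = 36,151, so u = 3,308/36,151 = 9.15%.
After the change, employed and labor force both rise by 1,276; unemployed unchanged → E = 34,119, U = 3,308, labor force = 37,427.
New unemployment rate = 3,308 / 37,427 = 8.84%.
Change = 8.84% − 9.15% = −0.31 percentage points.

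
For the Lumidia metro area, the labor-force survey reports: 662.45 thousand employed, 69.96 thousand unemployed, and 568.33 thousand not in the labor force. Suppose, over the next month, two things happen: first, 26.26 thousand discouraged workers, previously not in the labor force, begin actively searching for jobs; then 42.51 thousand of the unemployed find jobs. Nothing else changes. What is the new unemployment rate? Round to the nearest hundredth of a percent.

New unemployment rate ≈ 7.08%.

Initially, labor force = 662.45 + 69.96 = 732.41 thousand, so u = 69.96/732.41 = 9.55%.
After the first change, unemployed and labor force both rise by 26.26 → E = 662.45, U = 96.22, labor force = 758.67 thousand.
After the second change, unemployed falls and employed rises by 42.51; labor force unchanged → E = 704.96, U = 53.71, labor force = 758.67 thousand.
New unemployment rate = 53.71 / 758.67 = 7.08%.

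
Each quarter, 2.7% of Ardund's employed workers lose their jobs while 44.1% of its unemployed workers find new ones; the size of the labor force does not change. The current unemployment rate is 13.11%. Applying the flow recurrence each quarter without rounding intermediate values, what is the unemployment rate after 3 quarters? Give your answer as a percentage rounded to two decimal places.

With a fixed labor force, u_{t+1} = u_t + s·(1−u_t) − f·u_t = u_t·(1−s−f) + s.
Here 1−s−f = 0.532 and s = 0.027.
u_1 = 0.131100 × 0.532 + 0.027 = 0.096745.
u_2 = 0.096745 × 0.532 + 0.027 = 0.078468.
u_3 = 0.078468 × 0.532 + 0.027 = 0.068745.

Unemployment rate after three quarters ≈ 6.87%.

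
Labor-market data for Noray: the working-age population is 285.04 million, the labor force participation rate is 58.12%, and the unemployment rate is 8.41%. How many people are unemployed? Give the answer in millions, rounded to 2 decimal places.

Labor force = 0.5812 × 285.04 = 165.67 million.
Unemployed = 0.0841 × 165.67 ≈ 13.93 million.

About 13.93 million are unemployed.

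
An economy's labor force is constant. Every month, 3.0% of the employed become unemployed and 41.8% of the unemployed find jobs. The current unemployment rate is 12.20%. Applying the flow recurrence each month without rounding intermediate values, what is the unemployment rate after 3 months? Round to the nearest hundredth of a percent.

With a fixed labor force, u_{t+1} = u_t + s·(1−u_t) − f·u_t = u_t·(1−s−f) + s.
Here 1−s−f = 0.552 and s = 0.030.
u_1 = 0.122000 × 0.552 + 0.030 = 0.097344.
u_2 = 0.097344 × 0.552 + 0.030 = 0.083734.
u_3 = 0.083734 × 0.552 + 0.030 = 0.076221.

Unemployment rate after three months ≈ 7.62%.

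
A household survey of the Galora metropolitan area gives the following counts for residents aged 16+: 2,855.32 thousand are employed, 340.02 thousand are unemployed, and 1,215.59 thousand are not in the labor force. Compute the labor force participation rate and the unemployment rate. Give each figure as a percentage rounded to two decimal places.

Labor force = employed + unemployed = 2,855.32 + 340.02 = 3,195.34 thousand.
Working-age population = 3,195.34 + 1,215.59 = 4,410.93 thousand.
Unemployment rate = 340.02 / 3,195.34 = 10.64%.
Labor force participation rate = 3,195.34 / 4,410.93 = 72.44%.

Labor force participation rate ≈ 72.44%; unemployment rate ≈ 10.64%.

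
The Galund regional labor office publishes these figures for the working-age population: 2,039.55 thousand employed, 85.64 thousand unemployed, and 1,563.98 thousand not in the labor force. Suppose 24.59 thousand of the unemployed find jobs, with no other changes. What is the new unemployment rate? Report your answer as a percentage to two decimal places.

Initially, labor force = 2,039.55 + 85.64 = 2,125.19 thousand, so u = 85.64/2,125.19 = 4.03%.
After the change, unemployed falls and employed rises by 24.59; labor force unchanged → E = 2,064.14, U = 61.05, labor force = 2,125.19 thousand.
New unemployment rate = 61.05 / 2,125.19 = 2.87%.

New unemployment rate ≈ 2.87%.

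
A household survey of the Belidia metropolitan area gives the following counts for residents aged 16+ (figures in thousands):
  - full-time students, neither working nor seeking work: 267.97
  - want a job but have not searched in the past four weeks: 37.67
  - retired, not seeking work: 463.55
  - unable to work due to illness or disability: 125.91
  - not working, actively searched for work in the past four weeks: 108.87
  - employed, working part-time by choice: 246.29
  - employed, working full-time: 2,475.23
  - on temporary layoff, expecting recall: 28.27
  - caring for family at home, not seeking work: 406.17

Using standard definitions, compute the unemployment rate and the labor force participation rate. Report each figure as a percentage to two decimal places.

Employed = 246.29 + 2,475.23 = 2,721.52 thousand.
Unemployed = 108.87 + 28.27 = 137.14 thousand (jobless and actively searching, or on temporary layoff).
Labor force = 2,721.52 + 137.14 = 2,858.66 thousand.
Not in labor force = 267.97 + 37.67 + 463.55 + 125.91 + 406.17 = 1,301.27 thousand (those not working and not actively searching are outside the labor force — including those who want a job but have given up searching).
Civilian working-age population = 2,858.66 + 1,301.27 = 4,159.93 thousand.
Unemployment rate = 137.14 / 2,858.66 = 4.80%.
Labor force participation rate = 2,858.66 / 4,159.93 = 68.72%.

Unemployment rate ≈ 4.80%; labor force participation rate ≈ 68.72%.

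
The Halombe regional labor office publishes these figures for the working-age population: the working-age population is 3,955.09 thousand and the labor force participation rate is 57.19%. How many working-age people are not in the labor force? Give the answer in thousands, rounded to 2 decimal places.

Share not in the labor force = 1 − 0.5719 = 0.4281.
Not in labor force = 0.4281 × 3,955.09 ≈ 1,693.17 thousand.

About 1,693.17 thousand are not in the labor force.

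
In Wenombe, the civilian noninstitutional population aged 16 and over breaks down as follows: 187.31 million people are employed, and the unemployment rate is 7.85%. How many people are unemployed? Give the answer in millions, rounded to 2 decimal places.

About 15.96 million are unemployed.

Let U be the number unemployed. The labor force is E + U, and U/(E+U) = 0.0785.
So U = 0.0785 × 187.31 / (1 − 0.0785) = 14.7038 / 0.9215 ≈ 15.96 million.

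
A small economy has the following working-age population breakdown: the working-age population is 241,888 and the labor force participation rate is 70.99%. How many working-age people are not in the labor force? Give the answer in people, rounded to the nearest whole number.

Share not in the labor force = 1 − 0.7099 = 0.2901.
Not in labor force = 0.2901 × 241,888 ≈ 70,172.

About 70,172 are not in the labor force.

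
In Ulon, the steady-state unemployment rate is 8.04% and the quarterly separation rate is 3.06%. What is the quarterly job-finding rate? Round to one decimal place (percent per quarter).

From u* = s/(s+f): f = s·(1−u)/u.
f = 3.06 × (1 − 0.0804) / 0.0804 = 2.8140 / 0.0804 ≈ 35.0% per quarter.

Job-finding rate ≈ 35.0% per quarter.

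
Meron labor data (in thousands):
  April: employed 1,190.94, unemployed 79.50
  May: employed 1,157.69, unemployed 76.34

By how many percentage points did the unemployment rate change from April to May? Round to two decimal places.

The unemployment rate changed by −0.07 percentage points.

April: labor force = 1,190.94 + 79.50 = 1,270.44; u = 79.50/1,270.44 = 6.26%.
May: labor force = 1,157.69 + 76.34 = 1,234.03; u = 76.34/1,234.03 = 6.19%.
Change = 6.19% − 6.26% = −0.07 pp.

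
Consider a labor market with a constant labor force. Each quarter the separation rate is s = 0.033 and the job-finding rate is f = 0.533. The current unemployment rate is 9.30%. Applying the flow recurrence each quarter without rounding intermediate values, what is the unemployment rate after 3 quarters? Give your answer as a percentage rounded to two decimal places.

With a fixed labor force, u_{t+1} = u_t + s·(1−u_t) − f·u_t = u_t·(1−s−f) + s.
Here 1−s−f = 0.434 and s = 0.033.
u_1 = 0.093000 × 0.434 + 0.033 = 0.073362.
u_2 = 0.073362 × 0.434 + 0.033 = 0.064839.
u_3 = 0.064839 × 0.434 + 0.033 = 0.061140.

Unemployment rate after three quarters ≈ 6.11%.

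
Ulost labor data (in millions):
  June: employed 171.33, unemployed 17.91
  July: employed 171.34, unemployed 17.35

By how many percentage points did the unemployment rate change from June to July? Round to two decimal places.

June: labor force = 171.33 + 17.91 = 189.24; u = 17.91/189.24 = 9.46%.
July: labor force = 171.34 + 17.35 = 188.69; u = 17.35/188.69 = 9.19%.
Change = 9.19% − 9.46% = −0.27 pp.

The unemployment rate changed by −0.27 percentage points.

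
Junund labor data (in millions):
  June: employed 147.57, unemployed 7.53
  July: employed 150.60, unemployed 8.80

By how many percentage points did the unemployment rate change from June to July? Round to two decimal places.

June: labor force = 147.57 + 7.53 = 155.10; u = 7.53/155.10 = 4.85%.
July: labor force = 150.60 + 8.80 = 159.40; u = 8.80/159.40 = 5.52%.
Change = 5.52% − 4.85% = +0.67 pp.

The unemployment rate changed by +0.67 percentage points.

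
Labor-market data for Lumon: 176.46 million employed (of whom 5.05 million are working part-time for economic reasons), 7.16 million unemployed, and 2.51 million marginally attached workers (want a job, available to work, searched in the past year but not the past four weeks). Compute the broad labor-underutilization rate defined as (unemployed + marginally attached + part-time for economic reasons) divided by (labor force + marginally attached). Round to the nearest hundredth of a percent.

Broad underutilization rate ≈ 7.91%.

Labor force = 176.46 + 7.16 = 183.62 million.
Numerator = 7.16 + 2.51 + 5.05 = 14.72 million.
Denominator = 183.62 + 2.51 = 186.13 million.
Broad rate = 14.72 / 186.13 = 7.91%.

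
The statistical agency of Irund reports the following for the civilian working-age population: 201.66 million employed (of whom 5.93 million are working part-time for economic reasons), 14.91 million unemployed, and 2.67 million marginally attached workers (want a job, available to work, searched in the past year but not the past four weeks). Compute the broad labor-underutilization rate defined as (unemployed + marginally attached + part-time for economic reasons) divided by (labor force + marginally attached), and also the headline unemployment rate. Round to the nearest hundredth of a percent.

Broad underutilization rate ≈ 10.72%; headline unemployment rate ≈ 6.88%.

Labor force = 201.66 + 14.91 = 216.57 million.
Numerator = 14.91 + 2.67 + 5.93 = 23.51 million.
Denominator = 216.57 + 2.67 = 219.24 million.
Broad rate = 23.51 / 219.24 = 10.72%.
Headline unemployment rate = 14.91 / 216.57 = 6.88%.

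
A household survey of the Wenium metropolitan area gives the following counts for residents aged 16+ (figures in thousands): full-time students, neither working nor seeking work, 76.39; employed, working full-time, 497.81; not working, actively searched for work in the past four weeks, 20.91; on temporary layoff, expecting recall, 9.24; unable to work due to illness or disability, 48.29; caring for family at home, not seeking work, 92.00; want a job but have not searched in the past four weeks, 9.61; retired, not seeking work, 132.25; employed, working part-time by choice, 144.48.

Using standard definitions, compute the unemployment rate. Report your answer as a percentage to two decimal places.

Unemployment rate ≈ 4.48%.

Employed = 497.81 + 144.48 = 642.29 thousand.
Unemployed = 20.91 + 9.24 = 30.15 thousand (jobless and actively searching, or on temporary layoff).
Labor force = 642.29 + 30.15 = 672.44 thousand.
Unemployment rate = 30.15 / 672.44 = 4.48%.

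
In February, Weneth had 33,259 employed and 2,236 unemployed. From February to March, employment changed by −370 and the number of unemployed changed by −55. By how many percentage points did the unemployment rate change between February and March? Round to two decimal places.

The unemployment rate changed by −0.08 percentage points.

February: labor force = 33,259 + 2,236 = 35,495; u = 2,236/35,495 = 6.30%.
March: labor force = 32,889 + 2,181 = 35,070; u = 2,181/35,070 = 6.22%.
Change = 6.22% − 6.30% = −0.08 pp.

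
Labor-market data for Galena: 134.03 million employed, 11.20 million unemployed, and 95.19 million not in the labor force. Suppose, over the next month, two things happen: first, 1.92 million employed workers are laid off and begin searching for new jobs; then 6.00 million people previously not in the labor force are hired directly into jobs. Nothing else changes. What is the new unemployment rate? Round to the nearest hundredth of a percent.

Initially, labor force = 134.03 + 11.20 = 145.23 million, so u = 11.20/145.23 = 7.71%.
After the first change, employed falls and unemployed rises by 1.92; labor force unchanged → E = 132.11, U = 13.12, labor force = 145.23 million.
After the second change, employed and labor force both rise by 6.00; unemployed unchanged → E = 138.11, U = 13.12, labor force = 151.23 million.
New unemployment rate = 13.12 / 151.23 = 8.68%.

New unemployment rate ≈ 8.68%.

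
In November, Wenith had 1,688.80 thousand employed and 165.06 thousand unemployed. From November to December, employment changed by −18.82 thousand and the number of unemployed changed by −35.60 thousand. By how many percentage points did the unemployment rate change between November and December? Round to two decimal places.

The unemployment rate changed by −1.71 percentage points.

November: labor force = 1,688.80 + 165.06 = 1,853.86; u = 165.06/1,853.86 = 8.90%.
December: labor force = 1,669.98 + 129.46 = 1,799.44; u = 129.46/1,799.44 = 7.19%.
Change = 7.19% − 8.90% = −1.71 pp.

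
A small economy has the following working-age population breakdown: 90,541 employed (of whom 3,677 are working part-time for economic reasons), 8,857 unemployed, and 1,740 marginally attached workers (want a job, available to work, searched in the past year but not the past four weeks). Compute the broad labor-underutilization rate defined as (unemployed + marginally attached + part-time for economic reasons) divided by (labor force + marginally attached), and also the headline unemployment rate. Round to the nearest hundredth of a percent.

Labor force = 90,541 + 8,857 = 99,398.
Numerator = 8,857 + 1,740 + 3,677 = 14,274.
Denominator = 99,398 + 1,740 = 101,138.
Broad rate = 14,274 / 101,138 = 14.11%.
Headline unemployment rate = 8,857 / 99,398 = 8.91%.

Broad underutilization rate ≈ 14.11%; headline unemployment rate ≈ 8.91%.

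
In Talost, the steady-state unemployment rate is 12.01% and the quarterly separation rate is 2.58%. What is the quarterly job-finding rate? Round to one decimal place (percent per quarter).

From u* = s/(s+f): f = s·(1−u)/u.
f = 2.58 × (1 − 0.1201) / 0.1201 = 2.2701 / 0.1201 ≈ 18.9% per quarter.

Job-finding rate ≈ 18.9% per quarter.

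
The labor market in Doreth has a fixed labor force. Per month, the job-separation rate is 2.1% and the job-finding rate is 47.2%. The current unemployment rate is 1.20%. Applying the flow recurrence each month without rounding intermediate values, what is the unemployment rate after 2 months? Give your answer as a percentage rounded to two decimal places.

With a fixed labor force, u_{t+1} = u_t + s·(1−u_t) − f·u_t = u_t·(1−s−f) + s.
Here 1−s−f = 0.507 and s = 0.021.
u_1 = 0.012000 × 0.507 + 0.021 = 0.027084.
u_2 = 0.027084 × 0.507 + 0.021 = 0.034732.

Unemployment rate after two months ≈ 3.47%.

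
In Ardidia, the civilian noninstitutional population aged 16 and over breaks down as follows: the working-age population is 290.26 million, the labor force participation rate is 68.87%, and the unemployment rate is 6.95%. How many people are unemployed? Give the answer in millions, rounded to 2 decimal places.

Labor force = 0.6887 × 290.26 = 199.90 million.
Unemployed = 0.0695 × 199.90 ≈ 13.89 million.

About 13.89 million are unemployed.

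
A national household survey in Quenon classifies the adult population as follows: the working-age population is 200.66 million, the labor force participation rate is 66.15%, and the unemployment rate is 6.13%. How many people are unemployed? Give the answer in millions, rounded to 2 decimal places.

Labor force = 0.6615 × 200.66 = 132.74 million.
Unemployed = 0.0613 × 132.74 ≈ 8.14 million.

About 8.14 million are unemployed.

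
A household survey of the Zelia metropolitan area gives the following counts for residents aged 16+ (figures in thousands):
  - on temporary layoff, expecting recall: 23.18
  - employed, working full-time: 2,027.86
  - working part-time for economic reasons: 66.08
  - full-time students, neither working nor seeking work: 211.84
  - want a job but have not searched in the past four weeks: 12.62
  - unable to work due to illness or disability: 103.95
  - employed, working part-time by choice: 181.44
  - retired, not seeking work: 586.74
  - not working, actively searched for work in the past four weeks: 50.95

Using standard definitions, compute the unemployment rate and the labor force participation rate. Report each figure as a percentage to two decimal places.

Unemployment rate ≈ 3.16%; labor force participation rate ≈ 71.97%.

Employed = 2,027.86 + 66.08 + 181.44 = 2,275.38 thousand (anyone who worked, including part-time for economic reasons, counts as employed).
Unemployed = 23.18 + 50.95 = 74.13 thousand (jobless and actively searching, or on temporary layoff).
Labor force = 2,275.38 + 74.13 = 2,349.51 thousand.
Not in labor force = 211.84 + 12.62 + 103.95 + 586.74 = 915.15 thousand (those not working and not actively searching are outside the labor force — including those who want a job but have given up searching).
Civilian working-age population = 2,349.51 + 915.15 = 3,264.66 thousand.
Unemployment rate = 74.13 / 2,349.51 = 3.16%.
Labor force participation rate = 2,349.51 / 3,264.66 = 71.97%.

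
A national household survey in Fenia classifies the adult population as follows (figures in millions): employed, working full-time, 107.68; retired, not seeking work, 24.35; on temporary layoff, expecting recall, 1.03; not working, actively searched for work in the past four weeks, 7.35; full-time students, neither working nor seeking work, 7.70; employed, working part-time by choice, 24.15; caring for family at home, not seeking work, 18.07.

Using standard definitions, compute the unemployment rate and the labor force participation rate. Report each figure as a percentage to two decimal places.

Unemployment rate ≈ 5.98%; labor force participation rate ≈ 73.67%.

Employed = 107.68 + 24.15 = 131.83 million.
Unemployed = 1.03 + 7.35 = 8.38 million (jobless and actively searching, or on temporary layoff).
Labor force = 131.83 + 8.38 = 140.21 million.
Not in labor force = 24.35 + 7.70 + 18.07 = 50.12 million (those not working and not actively searching are outside the labor force).
Civilian working-age population = 140.21 + 50.12 = 190.33 million.
Unemployment rate = 8.38 / 140.21 = 5.98%.
Labor force participation rate = 140.21 / 190.33 = 73.67%.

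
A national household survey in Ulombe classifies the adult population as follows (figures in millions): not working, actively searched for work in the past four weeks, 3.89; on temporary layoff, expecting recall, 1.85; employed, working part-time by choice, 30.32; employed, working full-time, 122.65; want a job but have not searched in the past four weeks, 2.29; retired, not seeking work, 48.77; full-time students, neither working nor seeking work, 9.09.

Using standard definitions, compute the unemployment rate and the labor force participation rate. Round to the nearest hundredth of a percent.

Unemployment rate ≈ 3.62%; labor force participation rate ≈ 72.52%.

Employed = 30.32 + 122.65 = 152.97 million.
Unemployed = 3.89 + 1.85 = 5.74 million (jobless and actively searching, or on temporary layoff).
Labor force = 152.97 + 5.74 = 158.71 million.
Not in labor force = 2.29 + 48.77 + 9.09 = 60.15 million (those not working and not actively searching are outside the labor force — including those who want a job but have given up searching).
Civilian working-age population = 158.71 + 60.15 = 218.86 million.
Unemployment rate = 5.74 / 158.71 = 3.62%.
Labor force participation rate = 158.71 / 218.86 = 72.52%.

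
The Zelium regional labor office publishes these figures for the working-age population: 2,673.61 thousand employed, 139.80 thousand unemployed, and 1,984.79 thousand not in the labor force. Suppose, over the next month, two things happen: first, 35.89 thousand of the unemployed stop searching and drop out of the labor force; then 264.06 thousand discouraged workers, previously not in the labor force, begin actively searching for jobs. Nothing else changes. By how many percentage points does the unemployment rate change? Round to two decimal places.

Initially, labor force = 2,673.61 + 139.80 = 2,813.41 thousand, so u = 139.80/2,813.41 = 4.97%.
After the first change, unemployed and labor force both fall by 35.89 → E = 2,673.61, U = 103.91, labor force = 2,777.52 thousand.
After the second change, unemployed and labor force both rise by 264.06 → E = 2,673.61, U = 367.97, labor force = 3,041.58 thousand.
New unemployment rate = 367.97 / 3,041.58 = 12.10%.
Change = 12.10% − 4.97% = +7.13 percentage points.

The unemployment rate changes by +7.13 percentage points.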